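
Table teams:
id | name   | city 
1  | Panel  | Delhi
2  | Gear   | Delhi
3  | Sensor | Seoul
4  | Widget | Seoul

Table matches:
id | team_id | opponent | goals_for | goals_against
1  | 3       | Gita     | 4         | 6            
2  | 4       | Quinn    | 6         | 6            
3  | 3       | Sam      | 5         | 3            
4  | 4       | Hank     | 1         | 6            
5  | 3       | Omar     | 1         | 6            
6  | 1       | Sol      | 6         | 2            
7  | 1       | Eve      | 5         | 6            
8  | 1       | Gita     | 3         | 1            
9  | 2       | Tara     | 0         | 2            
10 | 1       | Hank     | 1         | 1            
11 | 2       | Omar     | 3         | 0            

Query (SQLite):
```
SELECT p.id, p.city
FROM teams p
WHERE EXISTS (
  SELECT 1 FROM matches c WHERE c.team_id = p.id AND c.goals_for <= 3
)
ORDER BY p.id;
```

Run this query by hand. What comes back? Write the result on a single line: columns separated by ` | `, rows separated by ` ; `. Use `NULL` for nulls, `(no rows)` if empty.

1 | Delhi ; 2 | Delhi ; 3 | Seoul ; 4 | Seoul

For each teams row, check whether any matches with matching team_id has goals_for <= 3.
Keep rows where that is true.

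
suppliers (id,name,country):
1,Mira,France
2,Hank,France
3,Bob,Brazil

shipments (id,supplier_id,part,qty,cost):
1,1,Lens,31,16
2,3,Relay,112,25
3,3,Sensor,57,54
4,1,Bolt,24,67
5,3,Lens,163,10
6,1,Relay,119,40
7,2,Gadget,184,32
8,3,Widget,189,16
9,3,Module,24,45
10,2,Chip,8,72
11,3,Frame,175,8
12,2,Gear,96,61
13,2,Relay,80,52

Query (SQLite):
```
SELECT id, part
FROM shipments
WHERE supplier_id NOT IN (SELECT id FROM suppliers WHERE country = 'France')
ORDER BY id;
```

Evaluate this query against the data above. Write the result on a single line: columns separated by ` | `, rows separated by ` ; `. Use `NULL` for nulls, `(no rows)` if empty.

2 | Relay ; 3 | Sensor ; 5 | Lens ; 8 | Widget ; 9 | Module ; 11 | Frame

Inner query: suppliers.id where country = 'France'.
Outer: keep shipments rows whose supplier_id is not in that set.
Inner query → {1, 2}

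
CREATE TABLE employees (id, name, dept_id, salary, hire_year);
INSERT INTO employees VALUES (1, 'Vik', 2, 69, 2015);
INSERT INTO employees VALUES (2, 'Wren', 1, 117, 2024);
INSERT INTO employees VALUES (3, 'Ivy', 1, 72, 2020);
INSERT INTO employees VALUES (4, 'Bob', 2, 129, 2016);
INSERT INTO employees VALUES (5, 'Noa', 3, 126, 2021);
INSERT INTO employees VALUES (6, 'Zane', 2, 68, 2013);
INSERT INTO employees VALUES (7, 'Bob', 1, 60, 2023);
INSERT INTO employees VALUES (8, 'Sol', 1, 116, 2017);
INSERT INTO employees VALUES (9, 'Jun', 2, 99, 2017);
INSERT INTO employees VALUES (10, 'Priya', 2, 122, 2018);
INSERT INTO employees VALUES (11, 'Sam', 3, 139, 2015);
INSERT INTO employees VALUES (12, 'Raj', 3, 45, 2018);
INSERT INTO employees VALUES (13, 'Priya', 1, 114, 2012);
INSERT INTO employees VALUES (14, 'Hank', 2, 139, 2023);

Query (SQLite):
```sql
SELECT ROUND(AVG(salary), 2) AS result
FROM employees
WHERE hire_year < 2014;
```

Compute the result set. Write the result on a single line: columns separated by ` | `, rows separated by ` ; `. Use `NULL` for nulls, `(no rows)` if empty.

Rows where hire_year < 2014 → salary values: [68, 114].
AVG = 182 / 2 (rounded to 2 dp).

91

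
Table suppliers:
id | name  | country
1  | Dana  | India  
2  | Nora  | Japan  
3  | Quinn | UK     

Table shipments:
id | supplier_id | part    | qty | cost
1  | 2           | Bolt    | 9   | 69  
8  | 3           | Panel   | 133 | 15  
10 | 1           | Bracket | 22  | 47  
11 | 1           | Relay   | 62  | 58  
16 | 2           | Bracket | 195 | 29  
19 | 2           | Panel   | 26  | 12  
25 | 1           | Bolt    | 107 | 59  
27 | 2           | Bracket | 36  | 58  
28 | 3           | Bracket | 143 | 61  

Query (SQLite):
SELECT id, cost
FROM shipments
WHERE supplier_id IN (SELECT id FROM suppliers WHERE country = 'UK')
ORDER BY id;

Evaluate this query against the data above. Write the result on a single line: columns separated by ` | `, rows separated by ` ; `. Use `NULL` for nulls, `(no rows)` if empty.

8 | 15 ; 28 | 61

Inner query: suppliers.id where country = 'UK'.
Outer: keep shipments rows whose supplier_id is in that set.
Inner query → {3}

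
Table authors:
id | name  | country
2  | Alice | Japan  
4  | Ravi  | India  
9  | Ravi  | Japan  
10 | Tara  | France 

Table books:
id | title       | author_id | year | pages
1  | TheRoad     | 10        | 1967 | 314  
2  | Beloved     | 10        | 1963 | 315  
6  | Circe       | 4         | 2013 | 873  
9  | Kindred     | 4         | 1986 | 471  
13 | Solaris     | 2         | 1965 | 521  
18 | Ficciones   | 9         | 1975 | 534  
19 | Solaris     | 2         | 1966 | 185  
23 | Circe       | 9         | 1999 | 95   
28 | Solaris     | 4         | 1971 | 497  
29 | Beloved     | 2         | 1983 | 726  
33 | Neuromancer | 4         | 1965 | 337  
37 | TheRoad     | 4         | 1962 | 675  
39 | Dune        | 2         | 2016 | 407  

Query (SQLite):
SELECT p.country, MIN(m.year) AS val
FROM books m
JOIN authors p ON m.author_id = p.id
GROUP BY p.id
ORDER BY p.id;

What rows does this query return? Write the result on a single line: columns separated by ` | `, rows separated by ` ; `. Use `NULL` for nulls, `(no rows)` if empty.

Japan | 1965 ; India | 1962 ; Japan | 1975 ; France | 1963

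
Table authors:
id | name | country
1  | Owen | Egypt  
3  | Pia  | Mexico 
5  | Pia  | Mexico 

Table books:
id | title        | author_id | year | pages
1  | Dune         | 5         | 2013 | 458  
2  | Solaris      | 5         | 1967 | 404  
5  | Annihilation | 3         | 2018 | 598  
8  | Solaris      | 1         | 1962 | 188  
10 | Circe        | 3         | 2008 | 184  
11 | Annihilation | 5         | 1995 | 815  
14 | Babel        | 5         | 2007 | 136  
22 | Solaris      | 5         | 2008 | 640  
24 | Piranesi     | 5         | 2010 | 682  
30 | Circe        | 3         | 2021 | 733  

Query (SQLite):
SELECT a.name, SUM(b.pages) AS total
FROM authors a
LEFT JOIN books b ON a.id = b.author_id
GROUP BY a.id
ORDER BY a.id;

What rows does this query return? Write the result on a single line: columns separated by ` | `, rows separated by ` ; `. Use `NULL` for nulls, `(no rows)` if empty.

Owen | 188 ; Pia | 1515 ; Pia | 3135

LEFT JOIN keeps every authors row; unmatched ones get NULL for books columns.
Group by authors.id and compute SUM(b.pages). SUM over an all-NULL group is NULL.
  1: ids {8} → SUM(b.pages)=188
  3: ids {5, 10, 30} → SUM(b.pages)=1515
  5: ids {1, 2, 11, 14, 22, 24} → SUM(b.pages)=3135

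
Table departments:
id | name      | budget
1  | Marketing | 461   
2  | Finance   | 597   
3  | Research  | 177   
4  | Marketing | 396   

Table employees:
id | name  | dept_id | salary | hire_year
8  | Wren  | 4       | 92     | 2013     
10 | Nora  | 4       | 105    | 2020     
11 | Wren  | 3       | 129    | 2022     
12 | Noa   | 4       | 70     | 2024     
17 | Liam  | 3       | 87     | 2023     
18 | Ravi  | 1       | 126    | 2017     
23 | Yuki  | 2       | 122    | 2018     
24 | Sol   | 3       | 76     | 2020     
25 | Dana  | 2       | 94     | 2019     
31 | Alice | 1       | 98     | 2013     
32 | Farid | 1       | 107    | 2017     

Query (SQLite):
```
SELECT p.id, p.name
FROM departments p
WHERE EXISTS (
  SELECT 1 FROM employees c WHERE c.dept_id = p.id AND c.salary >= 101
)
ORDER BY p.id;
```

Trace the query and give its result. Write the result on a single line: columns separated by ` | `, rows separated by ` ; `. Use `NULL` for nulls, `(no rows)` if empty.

1 | Marketing ; 2 | Finance ; 3 | Research ; 4 | Marketing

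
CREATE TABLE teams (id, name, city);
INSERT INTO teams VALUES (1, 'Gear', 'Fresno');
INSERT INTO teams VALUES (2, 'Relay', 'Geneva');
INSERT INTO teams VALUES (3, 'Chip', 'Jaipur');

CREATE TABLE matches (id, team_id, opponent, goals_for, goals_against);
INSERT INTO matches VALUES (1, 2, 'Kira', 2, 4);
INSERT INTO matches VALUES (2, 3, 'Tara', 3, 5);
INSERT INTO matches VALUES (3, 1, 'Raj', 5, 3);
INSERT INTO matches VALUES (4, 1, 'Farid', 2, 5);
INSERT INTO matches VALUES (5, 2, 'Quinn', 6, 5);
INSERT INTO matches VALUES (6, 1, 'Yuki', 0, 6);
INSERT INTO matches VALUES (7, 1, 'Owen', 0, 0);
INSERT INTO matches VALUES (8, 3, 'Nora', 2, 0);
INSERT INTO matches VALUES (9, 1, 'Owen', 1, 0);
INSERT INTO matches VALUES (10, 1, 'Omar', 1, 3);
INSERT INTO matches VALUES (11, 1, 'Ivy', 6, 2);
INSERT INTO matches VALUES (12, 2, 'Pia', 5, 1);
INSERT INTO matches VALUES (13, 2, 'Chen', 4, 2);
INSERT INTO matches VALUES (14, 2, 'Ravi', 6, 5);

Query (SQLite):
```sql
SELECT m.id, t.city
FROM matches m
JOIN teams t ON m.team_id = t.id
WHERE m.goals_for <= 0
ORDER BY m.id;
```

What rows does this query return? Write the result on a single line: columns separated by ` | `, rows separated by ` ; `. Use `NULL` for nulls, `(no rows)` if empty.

6 | Fresno ; 7 | Fresno

Each matches row matches the teams row where team_id = teams.id.
Then keep rows with m.goals_for <= 0.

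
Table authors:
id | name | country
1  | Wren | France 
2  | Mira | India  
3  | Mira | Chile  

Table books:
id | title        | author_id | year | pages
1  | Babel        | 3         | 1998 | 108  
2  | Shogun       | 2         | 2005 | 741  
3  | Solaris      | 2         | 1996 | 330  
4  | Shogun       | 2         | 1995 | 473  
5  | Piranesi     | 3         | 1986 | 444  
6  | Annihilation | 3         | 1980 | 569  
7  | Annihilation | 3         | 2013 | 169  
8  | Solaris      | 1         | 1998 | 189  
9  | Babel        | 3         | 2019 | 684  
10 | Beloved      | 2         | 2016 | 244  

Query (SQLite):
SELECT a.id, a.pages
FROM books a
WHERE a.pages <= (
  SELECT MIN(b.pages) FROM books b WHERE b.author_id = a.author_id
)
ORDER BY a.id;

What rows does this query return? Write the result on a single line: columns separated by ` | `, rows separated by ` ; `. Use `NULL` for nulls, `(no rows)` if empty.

1 | 108 ; 8 | 189 ; 10 | 244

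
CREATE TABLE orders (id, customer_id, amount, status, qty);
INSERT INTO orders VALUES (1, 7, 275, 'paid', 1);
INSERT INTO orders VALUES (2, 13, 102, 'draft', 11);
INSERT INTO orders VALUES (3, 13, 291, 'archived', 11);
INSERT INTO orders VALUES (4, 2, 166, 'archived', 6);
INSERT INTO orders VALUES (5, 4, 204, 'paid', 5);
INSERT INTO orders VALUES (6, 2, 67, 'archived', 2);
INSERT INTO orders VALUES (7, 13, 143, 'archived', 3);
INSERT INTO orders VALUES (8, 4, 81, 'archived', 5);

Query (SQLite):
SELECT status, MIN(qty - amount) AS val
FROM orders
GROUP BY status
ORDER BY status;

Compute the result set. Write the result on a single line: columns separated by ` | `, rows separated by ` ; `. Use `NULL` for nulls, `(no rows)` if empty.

archived | -280 ; draft | -91 ; paid | -274

For each row compute qty - amount.
Group by status; take MIN of the expression per group.
  archived: ids {3, 4, 6, 7, 8} → MIN(qty - amount)=-280
  draft: ids {2} → MIN(qty - amount)=-91
  paid: ids {1, 5} → MIN(qty - amount)=-274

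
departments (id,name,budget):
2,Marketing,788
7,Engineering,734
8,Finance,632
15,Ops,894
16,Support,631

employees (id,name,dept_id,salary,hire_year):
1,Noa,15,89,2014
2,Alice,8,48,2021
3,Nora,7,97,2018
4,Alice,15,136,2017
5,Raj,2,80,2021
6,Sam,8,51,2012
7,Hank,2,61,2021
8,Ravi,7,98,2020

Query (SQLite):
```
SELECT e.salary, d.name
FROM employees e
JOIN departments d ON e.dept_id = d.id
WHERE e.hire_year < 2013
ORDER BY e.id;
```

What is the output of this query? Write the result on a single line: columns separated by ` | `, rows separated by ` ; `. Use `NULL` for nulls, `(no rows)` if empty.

51 | Finance

Each employees row matches the departments row where dept_id = departments.id.
Then keep rows with e.hire_year < 2013.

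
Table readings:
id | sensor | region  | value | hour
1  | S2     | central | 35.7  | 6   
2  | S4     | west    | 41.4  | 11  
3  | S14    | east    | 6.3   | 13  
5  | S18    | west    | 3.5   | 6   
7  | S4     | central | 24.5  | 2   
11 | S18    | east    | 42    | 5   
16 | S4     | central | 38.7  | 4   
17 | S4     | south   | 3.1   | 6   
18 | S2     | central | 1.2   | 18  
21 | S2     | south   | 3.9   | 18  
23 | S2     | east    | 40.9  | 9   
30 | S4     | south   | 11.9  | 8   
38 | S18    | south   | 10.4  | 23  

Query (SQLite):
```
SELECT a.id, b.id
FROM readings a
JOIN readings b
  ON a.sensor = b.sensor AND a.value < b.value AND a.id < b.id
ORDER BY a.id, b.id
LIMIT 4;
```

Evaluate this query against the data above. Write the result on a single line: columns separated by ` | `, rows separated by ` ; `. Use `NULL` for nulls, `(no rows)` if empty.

1 | 23 ; 5 | 11 ; 5 | 38 ; 7 | 16

Pairs (a,b) with same sensor, a.value < b.value, a.id < b.id.
sensor groups: S14:{3} S18:{5,11,38} S2:{1,18,21,23} S4:{2,7,16,17,30}
Ordered by (a.id, b.id); first 4.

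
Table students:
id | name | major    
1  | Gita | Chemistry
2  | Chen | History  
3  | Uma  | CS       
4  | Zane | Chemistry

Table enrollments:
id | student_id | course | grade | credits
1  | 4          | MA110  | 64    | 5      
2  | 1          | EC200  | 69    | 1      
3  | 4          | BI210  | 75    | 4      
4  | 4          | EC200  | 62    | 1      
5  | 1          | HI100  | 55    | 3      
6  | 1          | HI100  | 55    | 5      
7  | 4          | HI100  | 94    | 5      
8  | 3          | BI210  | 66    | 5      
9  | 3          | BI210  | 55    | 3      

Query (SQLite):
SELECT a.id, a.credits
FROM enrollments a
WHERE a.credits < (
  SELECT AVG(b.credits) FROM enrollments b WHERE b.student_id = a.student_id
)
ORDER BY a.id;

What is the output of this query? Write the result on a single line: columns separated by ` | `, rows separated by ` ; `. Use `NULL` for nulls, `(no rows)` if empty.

For each enrollments row a, compute AVG(credits) over rows sharing a.student_id.
Keep row a if a.credits < that per-group AVG.
  student_id=1: AVG(credits) = 3.0
  student_id=3: AVG(credits) = 4.0
  student_id=4: AVG(credits) = 3.75

2 | 1 ; 4 | 1 ; 9 | 3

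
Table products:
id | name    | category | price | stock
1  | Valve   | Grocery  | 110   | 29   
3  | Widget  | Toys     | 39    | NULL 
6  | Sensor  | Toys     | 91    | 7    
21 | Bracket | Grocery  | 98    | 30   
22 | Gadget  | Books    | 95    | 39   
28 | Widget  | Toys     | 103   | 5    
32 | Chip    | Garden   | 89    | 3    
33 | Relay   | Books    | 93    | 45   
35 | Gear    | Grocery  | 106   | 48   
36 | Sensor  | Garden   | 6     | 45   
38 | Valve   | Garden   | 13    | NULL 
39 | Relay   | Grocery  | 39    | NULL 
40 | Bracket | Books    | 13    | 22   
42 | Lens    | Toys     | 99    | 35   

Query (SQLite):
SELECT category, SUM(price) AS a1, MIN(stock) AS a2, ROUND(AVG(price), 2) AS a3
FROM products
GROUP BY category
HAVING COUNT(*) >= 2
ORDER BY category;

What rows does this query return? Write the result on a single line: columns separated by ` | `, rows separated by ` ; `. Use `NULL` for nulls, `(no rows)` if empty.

Group products by category.
Per group compute: SUM(price), MIN(stock), ROUND(AVG(price), 2).
HAVING: drop groups with fewer than 2 rows.
  Books: ids {22, 33, 40} → SUM(price)=201, MIN(stock)=22, ROUND(AVG(price), 2)=67
  Garden: ids {32, 36, 38} → SUM(price)=108, MIN(stock)=3, ROUND(AVG(price), 2)=36
  Grocery: ids {1, 21, 35, 39} → SUM(price)=353, MIN(stock)=29, ROUND(AVG(price), 2)=88.25
  Toys: ids {3, 6, 28, 42} → SUM(price)=332, MIN(stock)=5, ROUND(AVG(price), 2)=83

Books | 201 | 22 | 67 ; Garden | 108 | 3 | 36 ; Grocery | 353 | 29 | 88.25 ; Toys | 332 | 5 | 83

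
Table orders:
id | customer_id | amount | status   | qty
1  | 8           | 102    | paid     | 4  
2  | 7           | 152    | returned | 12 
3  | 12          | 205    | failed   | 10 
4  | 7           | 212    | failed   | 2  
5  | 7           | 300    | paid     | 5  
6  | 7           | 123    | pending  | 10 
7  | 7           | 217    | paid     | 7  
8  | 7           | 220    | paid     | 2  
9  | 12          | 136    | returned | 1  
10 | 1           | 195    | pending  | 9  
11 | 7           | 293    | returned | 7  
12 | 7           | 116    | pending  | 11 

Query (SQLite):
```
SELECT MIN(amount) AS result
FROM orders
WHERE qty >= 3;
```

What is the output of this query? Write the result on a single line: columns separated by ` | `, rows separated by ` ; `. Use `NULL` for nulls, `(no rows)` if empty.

Rows where qty >= 3 → amount values: [102, 152, 205, 300, 123, 217, 195, 293, 116].
MIN of non-NULL values = 102.

102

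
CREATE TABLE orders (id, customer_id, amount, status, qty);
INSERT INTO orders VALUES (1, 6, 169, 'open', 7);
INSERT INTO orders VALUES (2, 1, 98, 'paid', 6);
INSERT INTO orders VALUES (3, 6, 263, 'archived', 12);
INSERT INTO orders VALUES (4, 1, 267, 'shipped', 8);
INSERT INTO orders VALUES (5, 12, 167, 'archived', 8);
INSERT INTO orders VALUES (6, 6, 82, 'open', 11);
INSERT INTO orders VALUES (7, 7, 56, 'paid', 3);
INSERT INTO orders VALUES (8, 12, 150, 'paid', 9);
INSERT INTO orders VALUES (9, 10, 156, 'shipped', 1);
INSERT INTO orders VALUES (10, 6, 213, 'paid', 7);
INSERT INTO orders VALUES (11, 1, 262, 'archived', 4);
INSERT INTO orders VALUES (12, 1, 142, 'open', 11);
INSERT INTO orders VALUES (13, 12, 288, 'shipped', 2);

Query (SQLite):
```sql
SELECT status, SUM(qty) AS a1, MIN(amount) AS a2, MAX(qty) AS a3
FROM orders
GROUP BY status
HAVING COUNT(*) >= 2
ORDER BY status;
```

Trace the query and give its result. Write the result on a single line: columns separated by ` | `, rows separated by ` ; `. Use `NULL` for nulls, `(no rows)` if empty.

archived | 24 | 167 | 12 ; open | 29 | 82 | 11 ; paid | 25 | 56 | 9 ; shipped | 11 | 156 | 8

Group orders by status.
Per group compute: SUM(qty), MIN(amount), MAX(qty).
HAVING: drop groups with fewer than 2 rows.
  archived: ids {3, 5, 11} → SUM(qty)=24, MIN(amount)=167, MAX(qty)=12
  open: ids {1, 6, 12} → SUM(qty)=29, MIN(amount)=82, MAX(qty)=11
  paid: ids {2, 7, 8, 10} → SUM(qty)=25, MIN(amount)=56, MAX(qty)=9
  shipped: ids {4, 9, 13} → SUM(qty)=11, MIN(amount)=156, MAX(qty)=8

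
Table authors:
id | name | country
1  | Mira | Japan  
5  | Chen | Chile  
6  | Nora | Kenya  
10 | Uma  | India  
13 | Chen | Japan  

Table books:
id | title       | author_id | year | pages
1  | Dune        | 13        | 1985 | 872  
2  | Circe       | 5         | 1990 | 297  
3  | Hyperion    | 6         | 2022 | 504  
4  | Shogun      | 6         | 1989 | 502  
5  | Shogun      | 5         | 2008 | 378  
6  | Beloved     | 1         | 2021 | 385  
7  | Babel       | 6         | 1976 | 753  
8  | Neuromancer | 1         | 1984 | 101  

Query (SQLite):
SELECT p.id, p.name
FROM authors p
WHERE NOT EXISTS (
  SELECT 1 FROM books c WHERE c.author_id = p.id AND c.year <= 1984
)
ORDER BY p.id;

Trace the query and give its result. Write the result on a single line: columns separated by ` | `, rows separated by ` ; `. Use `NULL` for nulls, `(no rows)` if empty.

5 | Chen ; 10 | Uma ; 13 | Chen

For each authors row, check whether any books with matching author_id has year <= 1984.
Keep rows where that is false.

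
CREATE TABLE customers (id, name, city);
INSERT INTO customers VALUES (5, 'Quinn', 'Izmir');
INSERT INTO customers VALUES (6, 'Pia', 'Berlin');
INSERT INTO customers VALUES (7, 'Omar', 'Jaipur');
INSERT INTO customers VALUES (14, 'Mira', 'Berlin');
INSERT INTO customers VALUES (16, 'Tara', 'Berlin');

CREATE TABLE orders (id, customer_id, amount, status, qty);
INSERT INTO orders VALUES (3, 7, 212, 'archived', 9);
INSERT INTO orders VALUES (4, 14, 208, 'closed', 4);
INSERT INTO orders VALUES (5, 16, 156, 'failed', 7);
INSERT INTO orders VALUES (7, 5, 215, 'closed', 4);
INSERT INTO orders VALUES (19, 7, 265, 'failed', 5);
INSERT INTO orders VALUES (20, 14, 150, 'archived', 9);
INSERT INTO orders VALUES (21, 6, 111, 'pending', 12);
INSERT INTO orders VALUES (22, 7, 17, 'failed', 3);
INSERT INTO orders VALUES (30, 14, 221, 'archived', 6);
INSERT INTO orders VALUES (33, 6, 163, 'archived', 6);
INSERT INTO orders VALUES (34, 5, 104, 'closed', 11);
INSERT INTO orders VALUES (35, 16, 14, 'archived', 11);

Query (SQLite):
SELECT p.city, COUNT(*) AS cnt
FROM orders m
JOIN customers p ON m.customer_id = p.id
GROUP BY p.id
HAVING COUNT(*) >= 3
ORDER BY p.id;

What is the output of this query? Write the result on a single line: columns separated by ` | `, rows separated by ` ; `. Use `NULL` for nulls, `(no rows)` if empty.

Jaipur | 3 ; Berlin | 3

Join each orders row to its customers via customer_id.
Group joined rows by customers.id; compute COUNT(*) per group.
HAVING: keep groups with count ≥ 3.
  5: ids {7, 34} → COUNT(*)=2
  6: ids {21, 33} → COUNT(*)=2
  7: ids {3, 19, 22} → COUNT(*)=3
  14: ids {4, 20, 30} → COUNT(*)=3
  16: ids {5, 35} → COUNT(*)=2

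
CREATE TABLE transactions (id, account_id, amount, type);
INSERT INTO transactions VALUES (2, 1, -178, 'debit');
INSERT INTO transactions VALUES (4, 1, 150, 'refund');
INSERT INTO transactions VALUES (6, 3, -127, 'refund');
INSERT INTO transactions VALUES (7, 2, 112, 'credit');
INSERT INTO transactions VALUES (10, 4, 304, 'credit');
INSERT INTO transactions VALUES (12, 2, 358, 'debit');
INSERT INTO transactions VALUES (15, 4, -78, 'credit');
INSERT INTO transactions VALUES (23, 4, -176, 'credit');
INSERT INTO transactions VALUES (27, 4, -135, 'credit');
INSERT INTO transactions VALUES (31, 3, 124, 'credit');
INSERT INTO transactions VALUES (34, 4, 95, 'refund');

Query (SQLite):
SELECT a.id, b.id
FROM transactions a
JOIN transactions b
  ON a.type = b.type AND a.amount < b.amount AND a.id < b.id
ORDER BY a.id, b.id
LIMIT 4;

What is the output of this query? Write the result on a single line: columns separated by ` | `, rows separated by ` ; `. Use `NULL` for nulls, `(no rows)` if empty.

2 | 12 ; 6 | 34 ; 7 | 10 ; 7 | 31

Pairs (a,b) with same type, a.amount < b.amount, a.id < b.id.
type groups: credit:{7,10,15,23,27,31} debit:{2,12} refund:{4,6,34}
Ordered by (a.id, b.id); first 4.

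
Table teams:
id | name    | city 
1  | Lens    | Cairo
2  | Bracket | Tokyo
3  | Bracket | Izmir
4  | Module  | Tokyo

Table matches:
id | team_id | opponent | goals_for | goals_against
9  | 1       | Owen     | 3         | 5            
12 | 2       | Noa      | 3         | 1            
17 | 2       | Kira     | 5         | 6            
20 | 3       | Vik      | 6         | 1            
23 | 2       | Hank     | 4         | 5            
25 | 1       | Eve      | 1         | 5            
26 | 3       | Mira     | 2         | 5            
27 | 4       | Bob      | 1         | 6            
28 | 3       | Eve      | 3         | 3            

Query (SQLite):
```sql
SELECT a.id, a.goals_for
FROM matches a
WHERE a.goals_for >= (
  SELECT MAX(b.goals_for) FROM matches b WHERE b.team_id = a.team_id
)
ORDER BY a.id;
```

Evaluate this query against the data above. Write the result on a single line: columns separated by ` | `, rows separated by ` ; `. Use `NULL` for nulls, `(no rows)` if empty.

9 | 3 ; 17 | 5 ; 20 | 6 ; 27 | 1

For each matches row a, compute MAX(goals_for) over rows sharing a.team_id.
Keep row a if a.goals_for >= that per-group MAX.
  team_id=1: MAX(goals_for) = 3
  team_id=2: MAX(goals_for) = 5
  team_id=3: MAX(goals_for) = 6
  team_id=4: MAX(goals_for) = 1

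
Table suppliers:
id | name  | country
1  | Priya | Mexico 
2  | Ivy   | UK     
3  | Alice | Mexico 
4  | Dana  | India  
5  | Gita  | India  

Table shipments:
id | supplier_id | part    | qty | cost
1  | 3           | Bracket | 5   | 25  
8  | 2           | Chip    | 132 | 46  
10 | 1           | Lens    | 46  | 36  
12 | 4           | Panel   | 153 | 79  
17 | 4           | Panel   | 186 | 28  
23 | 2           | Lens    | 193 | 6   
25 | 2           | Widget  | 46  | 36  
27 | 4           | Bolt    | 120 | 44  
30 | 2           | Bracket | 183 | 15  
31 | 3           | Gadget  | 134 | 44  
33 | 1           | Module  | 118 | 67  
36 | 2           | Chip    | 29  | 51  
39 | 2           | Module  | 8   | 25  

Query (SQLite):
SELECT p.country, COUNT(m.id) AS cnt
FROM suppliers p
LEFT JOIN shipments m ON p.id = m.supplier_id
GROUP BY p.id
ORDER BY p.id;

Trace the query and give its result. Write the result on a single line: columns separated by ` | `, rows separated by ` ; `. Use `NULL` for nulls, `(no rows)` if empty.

Mexico | 2 ; UK | 6 ; Mexico | 2 ; India | 3 ; India | 0

LEFT JOIN keeps every suppliers row; unmatched ones get NULL for shipments columns.
Group by suppliers.id and compute COUNT(m.id). COUNT(col) of an all-NULL group is 0.
  1: ids {10, 33} → COUNT(m.id)=2
  2: ids {8, 23, 25, 30, 36, 39} → COUNT(m.id)=6
  3: ids {1, 31} → COUNT(m.id)=2
  4: ids {12, 17, 27} → COUNT(m.id)=3
  5: ids {—} → COUNT(m.id)=0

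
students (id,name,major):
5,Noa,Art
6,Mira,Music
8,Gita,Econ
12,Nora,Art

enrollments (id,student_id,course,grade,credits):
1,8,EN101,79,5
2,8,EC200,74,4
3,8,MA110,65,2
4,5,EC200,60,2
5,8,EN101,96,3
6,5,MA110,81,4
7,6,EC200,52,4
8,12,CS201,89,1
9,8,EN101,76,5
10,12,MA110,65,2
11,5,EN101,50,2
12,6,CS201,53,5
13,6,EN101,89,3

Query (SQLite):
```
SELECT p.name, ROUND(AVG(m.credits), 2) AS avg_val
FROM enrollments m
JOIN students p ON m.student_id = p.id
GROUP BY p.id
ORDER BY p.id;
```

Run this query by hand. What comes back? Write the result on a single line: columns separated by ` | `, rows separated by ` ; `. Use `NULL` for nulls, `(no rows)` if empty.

Noa | 2.67 ; Mira | 4 ; Gita | 3.8 ; Nora | 1.5

Join each enrollments row to its students via student_id.
Group joined rows by students.id; compute ROUND(AVG(m.credits), 2) per group.
  5: ids {4, 6, 11} → ROUND(AVG(m.credits), 2)=2.67
  6: ids {7, 12, 13} → ROUND(AVG(m.credits), 2)=4
  8: ids {1, 2, 3, 5, 9} → ROUND(AVG(m.credits), 2)=3.8
  12: ids {8, 10} → ROUND(AVG(m.credits), 2)=1.5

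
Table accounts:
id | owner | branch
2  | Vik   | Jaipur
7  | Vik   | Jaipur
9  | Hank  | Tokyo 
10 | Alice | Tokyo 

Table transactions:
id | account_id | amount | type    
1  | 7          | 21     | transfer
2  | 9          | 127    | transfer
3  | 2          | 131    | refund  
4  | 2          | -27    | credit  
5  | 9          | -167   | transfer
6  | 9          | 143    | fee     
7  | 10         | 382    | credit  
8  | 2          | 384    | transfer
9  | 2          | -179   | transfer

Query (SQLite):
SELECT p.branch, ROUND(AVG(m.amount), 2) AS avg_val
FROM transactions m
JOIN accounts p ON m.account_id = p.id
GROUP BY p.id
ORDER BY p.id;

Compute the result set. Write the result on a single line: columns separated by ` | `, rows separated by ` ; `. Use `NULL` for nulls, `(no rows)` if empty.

Jaipur | 77.25 ; Jaipur | 21 ; Tokyo | 34.33 ; Tokyo | 382

Join each transactions row to its accounts via account_id.
Group joined rows by accounts.id; compute ROUND(AVG(m.amount), 2) per group.
  2: ids {3, 4, 8, 9} → ROUND(AVG(m.amount), 2)=77.25
  7: ids {1} → ROUND(AVG(m.amount), 2)=21
  9: ids {2, 5, 6} → ROUND(AVG(m.amount), 2)=34.33
  10: ids {7} → ROUND(AVG(m.amount), 2)=382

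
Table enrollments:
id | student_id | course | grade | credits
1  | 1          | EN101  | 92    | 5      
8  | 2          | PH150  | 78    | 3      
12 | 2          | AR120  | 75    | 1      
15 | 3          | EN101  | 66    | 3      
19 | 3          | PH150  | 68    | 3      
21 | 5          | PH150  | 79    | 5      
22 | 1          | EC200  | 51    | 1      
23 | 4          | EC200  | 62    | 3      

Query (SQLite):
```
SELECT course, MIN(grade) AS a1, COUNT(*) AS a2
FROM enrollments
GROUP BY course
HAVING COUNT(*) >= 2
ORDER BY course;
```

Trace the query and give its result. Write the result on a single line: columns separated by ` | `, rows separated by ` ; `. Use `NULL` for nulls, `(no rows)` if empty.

Group enrollments by course.
Per group compute: MIN(grade), COUNT(*).
HAVING: drop groups with fewer than 2 rows.
  AR120: ids {12} → MIN(grade)=75, COUNT(*)=1
  EC200: ids {22, 23} → MIN(grade)=51, COUNT(*)=2
  EN101: ids {1, 15} → MIN(grade)=66, COUNT(*)=2
  PH150: ids {8, 19, 21} → MIN(grade)=68, COUNT(*)=3

EC200 | 51 | 2 ; EN101 | 66 | 2 ; PH150 | 68 | 3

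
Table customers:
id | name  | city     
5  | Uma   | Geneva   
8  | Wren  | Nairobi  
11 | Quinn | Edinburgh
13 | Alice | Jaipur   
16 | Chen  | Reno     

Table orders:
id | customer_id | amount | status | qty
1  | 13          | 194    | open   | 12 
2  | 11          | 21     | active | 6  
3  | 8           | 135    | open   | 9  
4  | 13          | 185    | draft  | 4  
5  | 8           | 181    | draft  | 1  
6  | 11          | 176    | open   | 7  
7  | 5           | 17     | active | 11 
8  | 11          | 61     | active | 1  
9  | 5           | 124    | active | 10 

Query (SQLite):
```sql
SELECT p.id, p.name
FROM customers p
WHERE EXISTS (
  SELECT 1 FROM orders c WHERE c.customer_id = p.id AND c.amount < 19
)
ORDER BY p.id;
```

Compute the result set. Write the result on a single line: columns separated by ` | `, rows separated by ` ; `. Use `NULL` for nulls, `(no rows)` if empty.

For each customers row, check whether any orders with matching customer_id has amount < 19.
Keep rows where that is true.

5 | Uma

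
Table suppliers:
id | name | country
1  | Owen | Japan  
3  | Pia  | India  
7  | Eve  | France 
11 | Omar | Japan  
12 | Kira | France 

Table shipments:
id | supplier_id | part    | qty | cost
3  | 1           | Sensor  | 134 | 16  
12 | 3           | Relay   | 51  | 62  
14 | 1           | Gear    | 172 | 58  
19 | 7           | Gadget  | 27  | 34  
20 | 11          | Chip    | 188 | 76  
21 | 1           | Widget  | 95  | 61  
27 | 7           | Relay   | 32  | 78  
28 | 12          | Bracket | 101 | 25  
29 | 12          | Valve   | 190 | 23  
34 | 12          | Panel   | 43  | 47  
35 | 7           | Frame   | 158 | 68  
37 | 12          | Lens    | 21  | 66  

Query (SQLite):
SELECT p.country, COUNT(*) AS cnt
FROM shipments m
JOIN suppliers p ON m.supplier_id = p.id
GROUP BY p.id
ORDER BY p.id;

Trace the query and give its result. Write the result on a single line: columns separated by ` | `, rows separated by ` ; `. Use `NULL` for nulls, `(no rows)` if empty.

Join each shipments row to its suppliers via supplier_id.
Group joined rows by suppliers.id; compute COUNT(*) per group.
  1: ids {3, 14, 21} → COUNT(*)=3
  3: ids {12} → COUNT(*)=1
  7: ids {19, 27, 35} → COUNT(*)=3
  11: ids {20} → COUNT(*)=1
  12: ids {28, 29, 34, 37} → COUNT(*)=4

Japan | 3 ; India | 1 ; France | 3 ; Japan | 1 ; France | 4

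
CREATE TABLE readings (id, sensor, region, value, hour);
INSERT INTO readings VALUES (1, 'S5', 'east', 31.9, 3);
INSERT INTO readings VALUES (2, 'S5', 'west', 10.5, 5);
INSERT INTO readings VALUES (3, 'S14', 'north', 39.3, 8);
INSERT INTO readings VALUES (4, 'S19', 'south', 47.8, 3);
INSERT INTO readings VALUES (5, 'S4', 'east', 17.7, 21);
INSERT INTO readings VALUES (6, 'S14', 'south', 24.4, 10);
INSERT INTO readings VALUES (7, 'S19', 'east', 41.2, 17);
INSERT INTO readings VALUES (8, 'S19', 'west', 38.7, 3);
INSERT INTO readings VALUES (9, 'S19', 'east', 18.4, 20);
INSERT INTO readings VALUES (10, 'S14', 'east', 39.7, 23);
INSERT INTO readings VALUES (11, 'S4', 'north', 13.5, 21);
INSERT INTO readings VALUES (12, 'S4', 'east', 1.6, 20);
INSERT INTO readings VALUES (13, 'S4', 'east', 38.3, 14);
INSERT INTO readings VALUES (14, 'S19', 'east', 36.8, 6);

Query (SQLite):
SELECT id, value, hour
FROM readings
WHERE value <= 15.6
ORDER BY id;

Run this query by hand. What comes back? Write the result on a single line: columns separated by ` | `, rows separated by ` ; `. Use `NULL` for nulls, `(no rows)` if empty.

2 | 10.5 | 5 ; 11 | 13.5 | 21 ; 12 | 1.6 | 20

value <= 15.6: ids {2, 11, 12}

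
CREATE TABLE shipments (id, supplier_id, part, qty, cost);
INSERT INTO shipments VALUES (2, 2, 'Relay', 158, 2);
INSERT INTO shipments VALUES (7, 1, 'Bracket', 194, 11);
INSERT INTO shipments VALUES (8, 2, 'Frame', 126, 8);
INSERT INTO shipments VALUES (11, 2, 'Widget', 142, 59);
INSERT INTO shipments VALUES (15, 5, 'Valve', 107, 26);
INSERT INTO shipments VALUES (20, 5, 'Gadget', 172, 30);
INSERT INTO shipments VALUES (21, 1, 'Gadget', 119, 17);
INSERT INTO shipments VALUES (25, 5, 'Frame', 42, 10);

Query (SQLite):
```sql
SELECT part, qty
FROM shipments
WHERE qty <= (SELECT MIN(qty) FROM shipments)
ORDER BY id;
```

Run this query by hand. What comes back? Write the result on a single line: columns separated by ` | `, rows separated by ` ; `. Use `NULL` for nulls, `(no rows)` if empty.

Scalar subquery: MIN(qty) over all shipments rows = 42.
Keep rows where qty <= that value.

Frame | 42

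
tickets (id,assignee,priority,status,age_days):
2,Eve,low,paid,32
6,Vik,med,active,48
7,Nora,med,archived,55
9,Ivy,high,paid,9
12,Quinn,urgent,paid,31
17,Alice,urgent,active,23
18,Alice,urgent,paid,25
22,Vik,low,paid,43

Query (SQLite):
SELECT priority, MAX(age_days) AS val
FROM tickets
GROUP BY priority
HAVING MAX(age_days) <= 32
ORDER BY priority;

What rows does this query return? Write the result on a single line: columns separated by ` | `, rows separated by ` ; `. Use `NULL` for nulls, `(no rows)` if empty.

Partition tickets by priority; compute MAX(age_days) within each group.
HAVING: keep groups where MAX(age_days) <= 32.
  high: ids {9} → MAX(age_days)=9
  low: ids {2, 22} → MAX(age_days)=43
  med: ids {6, 7} → MAX(age_days)=55
  urgent: ids {12, 17, 18} → MAX(age_days)=31

high | 9 ; urgent | 31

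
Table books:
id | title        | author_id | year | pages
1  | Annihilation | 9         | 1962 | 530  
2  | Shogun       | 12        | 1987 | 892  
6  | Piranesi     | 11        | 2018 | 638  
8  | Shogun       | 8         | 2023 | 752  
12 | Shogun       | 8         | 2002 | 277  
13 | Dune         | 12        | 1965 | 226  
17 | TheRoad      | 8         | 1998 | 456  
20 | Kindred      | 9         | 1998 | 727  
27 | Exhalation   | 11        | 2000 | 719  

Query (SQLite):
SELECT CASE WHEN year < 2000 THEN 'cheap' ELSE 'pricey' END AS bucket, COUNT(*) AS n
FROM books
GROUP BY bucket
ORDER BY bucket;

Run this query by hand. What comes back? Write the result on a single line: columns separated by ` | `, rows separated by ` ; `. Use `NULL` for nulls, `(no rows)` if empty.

cheap | 5 ; pricey | 4

Bucket rows by year < 2000 → 'cheap' else 'pricey'; count each bucket.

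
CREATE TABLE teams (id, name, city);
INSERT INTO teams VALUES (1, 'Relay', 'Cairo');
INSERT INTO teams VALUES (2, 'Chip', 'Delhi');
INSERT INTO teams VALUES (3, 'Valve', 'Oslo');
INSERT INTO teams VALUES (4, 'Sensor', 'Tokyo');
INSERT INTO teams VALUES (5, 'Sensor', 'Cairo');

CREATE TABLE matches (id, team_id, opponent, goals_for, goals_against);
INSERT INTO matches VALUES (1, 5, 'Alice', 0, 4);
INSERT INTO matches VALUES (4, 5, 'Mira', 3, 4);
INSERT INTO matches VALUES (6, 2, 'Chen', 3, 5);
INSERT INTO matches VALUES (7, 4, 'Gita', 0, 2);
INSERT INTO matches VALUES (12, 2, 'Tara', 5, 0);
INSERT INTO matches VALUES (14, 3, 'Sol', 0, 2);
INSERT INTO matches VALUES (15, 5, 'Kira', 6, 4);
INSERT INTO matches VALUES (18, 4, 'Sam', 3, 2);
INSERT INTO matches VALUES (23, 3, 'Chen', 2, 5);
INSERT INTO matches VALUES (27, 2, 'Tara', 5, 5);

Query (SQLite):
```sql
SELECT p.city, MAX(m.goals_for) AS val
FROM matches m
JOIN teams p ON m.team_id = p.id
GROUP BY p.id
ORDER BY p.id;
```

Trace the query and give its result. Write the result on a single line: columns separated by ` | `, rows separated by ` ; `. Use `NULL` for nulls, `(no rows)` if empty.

Delhi | 5 ; Oslo | 2 ; Tokyo | 3 ; Cairo | 6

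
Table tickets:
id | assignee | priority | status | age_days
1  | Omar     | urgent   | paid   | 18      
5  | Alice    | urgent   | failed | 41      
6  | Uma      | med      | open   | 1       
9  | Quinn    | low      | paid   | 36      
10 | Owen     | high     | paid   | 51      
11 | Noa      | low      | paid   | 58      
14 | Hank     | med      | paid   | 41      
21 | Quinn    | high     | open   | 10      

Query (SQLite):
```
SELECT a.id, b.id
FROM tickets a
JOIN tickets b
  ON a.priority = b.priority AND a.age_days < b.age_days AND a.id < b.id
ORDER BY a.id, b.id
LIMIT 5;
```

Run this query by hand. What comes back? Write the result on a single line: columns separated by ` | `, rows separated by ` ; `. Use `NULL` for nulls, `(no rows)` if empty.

1 | 5 ; 6 | 14 ; 9 | 11

Pairs (a,b) with same priority, a.age_days < b.age_days, a.id < b.id.
priority groups: high:{10,21} low:{9,11} med:{6,14} urgent:{1,5}
Ordered by (a.id, b.id); first 5.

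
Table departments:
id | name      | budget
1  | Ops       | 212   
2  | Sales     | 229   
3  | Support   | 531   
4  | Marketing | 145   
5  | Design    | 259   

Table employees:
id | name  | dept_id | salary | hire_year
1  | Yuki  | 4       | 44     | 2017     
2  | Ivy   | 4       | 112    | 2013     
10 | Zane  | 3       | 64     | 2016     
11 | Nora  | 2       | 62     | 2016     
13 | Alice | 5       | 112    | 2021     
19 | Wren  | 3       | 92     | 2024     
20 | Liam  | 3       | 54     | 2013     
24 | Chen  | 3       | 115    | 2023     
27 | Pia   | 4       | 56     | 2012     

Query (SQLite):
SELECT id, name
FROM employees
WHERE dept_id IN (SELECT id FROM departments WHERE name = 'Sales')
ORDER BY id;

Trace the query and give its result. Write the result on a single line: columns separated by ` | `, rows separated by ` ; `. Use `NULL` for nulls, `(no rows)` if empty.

11 | Nora

Inner query: departments.id where name = 'Sales'.
Outer: keep employees rows whose dept_id is in that set.
Inner query → {2}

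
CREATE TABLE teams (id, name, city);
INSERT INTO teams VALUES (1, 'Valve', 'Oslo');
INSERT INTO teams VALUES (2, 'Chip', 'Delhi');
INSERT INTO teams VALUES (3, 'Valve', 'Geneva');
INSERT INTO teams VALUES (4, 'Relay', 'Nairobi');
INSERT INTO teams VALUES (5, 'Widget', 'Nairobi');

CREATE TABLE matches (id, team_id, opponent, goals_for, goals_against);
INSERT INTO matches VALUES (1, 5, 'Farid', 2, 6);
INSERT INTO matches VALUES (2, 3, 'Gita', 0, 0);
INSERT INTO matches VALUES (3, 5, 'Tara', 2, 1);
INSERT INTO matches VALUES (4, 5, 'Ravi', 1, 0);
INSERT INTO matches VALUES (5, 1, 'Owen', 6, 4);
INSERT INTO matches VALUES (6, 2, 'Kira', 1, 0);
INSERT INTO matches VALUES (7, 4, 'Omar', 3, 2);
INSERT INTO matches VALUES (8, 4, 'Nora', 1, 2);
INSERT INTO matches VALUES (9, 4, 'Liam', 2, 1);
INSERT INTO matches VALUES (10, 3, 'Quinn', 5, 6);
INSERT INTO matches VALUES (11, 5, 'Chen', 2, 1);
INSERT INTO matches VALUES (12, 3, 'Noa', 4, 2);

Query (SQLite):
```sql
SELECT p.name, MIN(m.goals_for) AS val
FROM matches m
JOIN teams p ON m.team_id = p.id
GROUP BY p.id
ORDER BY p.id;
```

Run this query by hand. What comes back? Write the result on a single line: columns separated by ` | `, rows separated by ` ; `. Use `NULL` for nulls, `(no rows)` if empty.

Join each matches row to its teams via team_id.
Group joined rows by teams.id; compute MIN(m.goals_for) per group.
  1: ids {5} → MIN(m.goals_for)=6
  2: ids {6} → MIN(m.goals_for)=1
  3: ids {2, 10, 12} → MIN(m.goals_for)=0
  4: ids {7, 8, 9} → MIN(m.goals_for)=1
  5: ids {1, 3, 4, 11} → MIN(m.goals_for)=1

Valve | 6 ; Chip | 1 ; Valve | 0 ; Relay | 1 ; Widget | 1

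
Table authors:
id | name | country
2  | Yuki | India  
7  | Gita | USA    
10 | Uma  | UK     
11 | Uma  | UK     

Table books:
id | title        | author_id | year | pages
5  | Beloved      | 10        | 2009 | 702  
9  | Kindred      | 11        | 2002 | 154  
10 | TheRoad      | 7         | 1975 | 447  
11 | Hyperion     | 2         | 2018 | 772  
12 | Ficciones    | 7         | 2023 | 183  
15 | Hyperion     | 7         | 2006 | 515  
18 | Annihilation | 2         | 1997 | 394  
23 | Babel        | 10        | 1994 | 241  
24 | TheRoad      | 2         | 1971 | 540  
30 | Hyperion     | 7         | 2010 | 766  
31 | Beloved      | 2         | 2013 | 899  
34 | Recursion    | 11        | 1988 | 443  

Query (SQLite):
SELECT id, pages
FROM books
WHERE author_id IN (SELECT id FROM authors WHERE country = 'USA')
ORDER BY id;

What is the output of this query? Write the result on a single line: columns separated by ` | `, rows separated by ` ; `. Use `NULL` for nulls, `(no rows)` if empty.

Inner query: authors.id where country = 'USA'.
Outer: keep books rows whose author_id is in that set.
Inner query → {7}

10 | 447 ; 12 | 183 ; 15 | 515 ; 30 | 766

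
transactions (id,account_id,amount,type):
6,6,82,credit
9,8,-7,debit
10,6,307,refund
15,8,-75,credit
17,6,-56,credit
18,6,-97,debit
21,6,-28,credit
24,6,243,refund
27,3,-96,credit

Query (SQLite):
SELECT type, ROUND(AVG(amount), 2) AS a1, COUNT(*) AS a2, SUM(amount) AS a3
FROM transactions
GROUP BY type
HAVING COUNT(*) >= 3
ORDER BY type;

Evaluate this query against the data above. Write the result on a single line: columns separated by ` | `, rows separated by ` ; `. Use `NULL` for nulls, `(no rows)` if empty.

credit | -34.6 | 5 | -173

Group transactions by type.
Per group compute: ROUND(AVG(amount), 2), COUNT(*), SUM(amount).
HAVING: drop groups with fewer than 3 rows.
  credit: ids {6, 15, 17, 21, 27} → ROUND(AVG(amount), 2)=-34.6, COUNT(*)=5, SUM(amount)=-173
  debit: ids {9, 18} → ROUND(AVG(amount), 2)=-52, COUNT(*)=2, SUM(amount)=-104
  refund: ids {10, 24} → ROUND(AVG(amount), 2)=275, COUNT(*)=2, SUM(amount)=550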